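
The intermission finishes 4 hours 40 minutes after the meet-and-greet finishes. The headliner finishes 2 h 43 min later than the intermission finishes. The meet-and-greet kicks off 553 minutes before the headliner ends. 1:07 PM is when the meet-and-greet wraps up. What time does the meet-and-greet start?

The intermission ends at 1:07 PM + 280 min = 5:47 PM.
The headliner ends at 5:47 PM + 163 min = 8:30 PM.
The meet-and-greet starts at 8:30 PM − 553 min = 11:17 AM.

11:17 AM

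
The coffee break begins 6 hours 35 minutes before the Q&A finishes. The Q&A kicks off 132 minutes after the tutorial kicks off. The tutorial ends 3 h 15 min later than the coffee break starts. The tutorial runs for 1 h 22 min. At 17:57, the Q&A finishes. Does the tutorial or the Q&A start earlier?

The coffee break starts at 17:57 − 395 min = 11:22.
The tutorial ends at 11:22 + 195 min = 14:37.
The tutorial starts at 14:37 − 82 min = 13:15.
The Q&A starts at 13:15 + 132 min = 15:27.
The tutorial starts at 13:15 and the Q&A starts at 15:27, so the tutorial is first.

the tutorial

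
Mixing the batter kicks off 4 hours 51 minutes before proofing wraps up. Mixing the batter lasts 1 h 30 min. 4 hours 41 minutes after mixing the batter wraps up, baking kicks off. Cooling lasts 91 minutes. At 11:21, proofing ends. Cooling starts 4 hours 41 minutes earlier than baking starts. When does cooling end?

09:31

Mixing the batter starts at 11:21 − 291 min = 06:30.
Mixing the batter ends at 06:30 + 90 min = 08:00.
Baking starts at 08:00 + 281 min = 12:41.
Cooling starts at 12:41 − 281 min = 08:00.
Cooling ends at 08:00 + 91 min = 09:31.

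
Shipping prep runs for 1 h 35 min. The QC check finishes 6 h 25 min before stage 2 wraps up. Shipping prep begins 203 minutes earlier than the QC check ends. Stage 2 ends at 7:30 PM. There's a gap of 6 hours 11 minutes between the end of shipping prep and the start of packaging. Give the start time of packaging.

The QC check ends at 7:30 PM − 385 min = 1:05 PM.
Shipping prep starts at 1:05 PM − 203 min = 9:42 AM.
Shipping prep ends at 9:42 AM + 95 min = 11:17 AM.
Packaging starts at 11:17 AM + 371 min = 5:28 PM.

5:28 PM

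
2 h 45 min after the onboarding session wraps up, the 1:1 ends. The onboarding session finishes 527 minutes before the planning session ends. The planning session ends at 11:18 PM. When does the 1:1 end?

The onboarding session ends at 11:18 PM − 527 min = 2:31 PM.
The 1:1 ends at 2:31 PM + 165 min = 5:16 PM.

5:16 PM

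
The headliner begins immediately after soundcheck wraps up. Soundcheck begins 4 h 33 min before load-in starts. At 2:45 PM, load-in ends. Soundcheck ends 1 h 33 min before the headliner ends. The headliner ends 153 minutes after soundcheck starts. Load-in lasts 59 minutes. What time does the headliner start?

Load-in starts at 2:45 PM − 59 min = 1:46 PM.
Soundcheck starts at 1:46 PM − 273 min = 9:13 AM.
The headliner ends at 9:13 AM + 153 min = 11:46 AM.
Soundcheck ends at 11:46 AM − 93 min = 10:13 AM.
So the headliner starts at 10:13 AM.

10:13 AM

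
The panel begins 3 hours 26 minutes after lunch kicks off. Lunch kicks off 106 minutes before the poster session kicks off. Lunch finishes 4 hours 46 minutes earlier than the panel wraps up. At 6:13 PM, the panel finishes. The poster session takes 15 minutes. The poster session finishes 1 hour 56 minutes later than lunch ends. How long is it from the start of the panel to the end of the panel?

85 minutes

Lunch ends at 6:13 PM − 286 min = 1:27 PM.
The poster session ends at 1:27 PM + 116 min = 3:23 PM.
The poster session starts at 3:23 PM − 15 min = 3:08 PM.
Lunch starts at 3:08 PM − 106 min = 1:22 PM.
The panel starts at 1:22 PM + 206 min = 4:48 PM.
From 4:48 PM to 6:13 PM is 85 minutes.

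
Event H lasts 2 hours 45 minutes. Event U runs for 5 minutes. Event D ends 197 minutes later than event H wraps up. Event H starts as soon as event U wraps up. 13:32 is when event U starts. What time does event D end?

19:39

Event U ends at 13:32 + 5 min = 13:37.
So event H starts at 13:37.
Event H ends at 13:37 + 165 min = 16:22.
Event D ends at 16:22 + 197 min = 19:39.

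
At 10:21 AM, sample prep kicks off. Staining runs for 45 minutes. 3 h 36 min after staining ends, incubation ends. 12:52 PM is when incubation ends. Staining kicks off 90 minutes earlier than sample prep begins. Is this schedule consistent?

Staining starts at 10:21 AM − 90 min = 8:51 AM.
Staining ends at 8:51 AM + 45 min = 9:36 AM.
Incubation ends at 9:36 AM + 216 min = 1:12 PM.
But incubation is also said to end at 12:52 PM — a 20-minute conflict.

No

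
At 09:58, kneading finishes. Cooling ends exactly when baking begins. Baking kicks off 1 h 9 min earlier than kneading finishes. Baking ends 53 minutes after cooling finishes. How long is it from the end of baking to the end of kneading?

Baking starts at 09:58 − 69 min = 08:49.
So cooling ends at 08:49.
Baking ends at 08:49 + 53 min = 09:42.
From 09:42 to 09:58 is 16 minutes.

16 minutes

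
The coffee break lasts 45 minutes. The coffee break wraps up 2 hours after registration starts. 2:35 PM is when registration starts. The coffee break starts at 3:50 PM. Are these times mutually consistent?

The coffee break ends at 2:35 PM + 120 min = 4:35 PM.
The coffee break starts at 4:35 PM − 45 min = 3:50 PM.
That matches the stated 3:50 PM, so the schedule is consistent.

Yes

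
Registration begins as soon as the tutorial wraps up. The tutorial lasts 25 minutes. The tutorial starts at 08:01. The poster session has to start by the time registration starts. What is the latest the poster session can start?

The tutorial ends at 08:01 + 25 min = 08:26.
So registration starts at 08:26.
The poster session is bounded by registration, so the latest it can start is 08:26.

08:26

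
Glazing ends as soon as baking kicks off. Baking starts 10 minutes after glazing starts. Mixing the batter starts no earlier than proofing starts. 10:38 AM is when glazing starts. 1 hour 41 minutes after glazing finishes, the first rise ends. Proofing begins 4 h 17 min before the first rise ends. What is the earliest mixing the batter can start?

8:12 AM

Baking starts at 10:38 AM + 10 min = 10:48 AM.
So glazing ends at 10:48 AM.
The first rise ends at 10:48 AM + 101 min = 12:29 PM.
Proofing starts at 12:29 PM − 257 min = 8:12 AM.
Mixing the batter is bounded by proofing, so the earliest it can start is 8:12 AM.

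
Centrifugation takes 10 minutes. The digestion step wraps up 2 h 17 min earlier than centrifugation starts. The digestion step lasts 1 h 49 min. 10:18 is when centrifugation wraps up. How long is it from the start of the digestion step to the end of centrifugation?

Centrifugation starts at 10:18 − 10 min = 10:08.
The digestion step ends at 10:08 − 137 min = 07:51.
The digestion step starts at 07:51 − 109 min = 06:02.
From 06:02 to 10:18 is 256 minutes.

256 minutes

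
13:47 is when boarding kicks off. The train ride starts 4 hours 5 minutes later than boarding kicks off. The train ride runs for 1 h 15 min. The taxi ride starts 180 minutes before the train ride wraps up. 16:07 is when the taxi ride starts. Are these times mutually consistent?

Yes

The train ride starts at 13:47 + 245 min = 17:52.
The train ride ends at 17:52 + 75 min = 19:07.
The taxi ride starts at 19:07 − 180 min = 16:07.
That matches the stated 16:07, so the schedule is consistent.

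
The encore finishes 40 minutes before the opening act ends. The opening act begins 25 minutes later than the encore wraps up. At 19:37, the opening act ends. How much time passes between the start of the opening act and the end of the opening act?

The encore ends at 19:37 − 40 min = 18:57.
The opening act starts at 18:57 + 25 min = 19:22.
From 19:22 to 19:37 is 15 minutes.

15 minutes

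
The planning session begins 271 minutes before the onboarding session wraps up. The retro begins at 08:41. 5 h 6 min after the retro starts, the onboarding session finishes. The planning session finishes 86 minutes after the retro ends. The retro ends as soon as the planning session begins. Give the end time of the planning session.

The onboarding session ends at 08:41 + 306 min = 13:47.
The planning session starts at 13:47 − 271 min = 09:16.
So the retro ends at 09:16.
The planning session ends at 09:16 + 86 min = 10:42.

10:42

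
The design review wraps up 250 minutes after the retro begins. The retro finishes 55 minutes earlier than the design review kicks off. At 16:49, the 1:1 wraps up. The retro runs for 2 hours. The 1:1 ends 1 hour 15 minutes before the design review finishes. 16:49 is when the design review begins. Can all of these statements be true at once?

The retro ends at 16:49 − 55 min = 15:54.
The retro starts at 15:54 − 120 min = 13:54.
The design review ends at 13:54 + 250 min = 18:04.
The 1:1 ends at 18:04 − 75 min = 16:49.
That matches the stated 16:49, so the schedule is consistent.

Yes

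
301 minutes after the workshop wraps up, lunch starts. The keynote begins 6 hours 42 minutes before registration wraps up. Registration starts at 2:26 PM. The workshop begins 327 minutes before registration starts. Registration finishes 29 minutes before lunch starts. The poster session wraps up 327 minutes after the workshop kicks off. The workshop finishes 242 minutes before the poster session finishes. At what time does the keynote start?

The workshop starts at 2:26 PM − 327 min = 8:59 AM.
The poster session ends at 8:59 AM + 327 min = 2:26 PM.
The workshop ends at 2:26 PM − 242 min = 10:24 AM.
Lunch starts at 10:24 AM + 301 min = 3:25 PM.
Registration ends at 3:25 PM − 29 min = 2:56 PM.
The keynote starts at 2:56 PM − 402 min = 8:14 AM.

8:14 AM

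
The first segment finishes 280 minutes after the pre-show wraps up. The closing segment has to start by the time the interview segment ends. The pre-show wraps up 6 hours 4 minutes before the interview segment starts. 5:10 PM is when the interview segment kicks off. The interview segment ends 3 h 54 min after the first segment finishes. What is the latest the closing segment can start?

7:40 PM

The pre-show ends at 5:10 PM − 364 min = 11:06 AM.
The first segment ends at 11:06 AM + 280 min = 3:46 PM.
The interview segment ends at 3:46 PM + 234 min = 7:40 PM.
The closing segment is bounded by the interview segment, so the latest it can start is 7:40 PM.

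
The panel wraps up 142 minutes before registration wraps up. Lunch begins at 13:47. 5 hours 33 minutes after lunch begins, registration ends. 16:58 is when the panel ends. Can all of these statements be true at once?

Registration ends at 13:47 + 333 min = 19:20.
The panel ends at 19:20 − 142 min = 16:58.
That matches the stated 16:58, so the schedule is consistent.

Yes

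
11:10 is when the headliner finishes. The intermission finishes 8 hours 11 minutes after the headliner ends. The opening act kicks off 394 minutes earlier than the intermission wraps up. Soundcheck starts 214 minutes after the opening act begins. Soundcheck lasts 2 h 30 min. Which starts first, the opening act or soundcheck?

The intermission ends at 11:10 + 491 min = 19:21.
The opening act starts at 19:21 − 394 min = 12:47.
Soundcheck starts at 12:47 + 214 min = 16:21.
The opening act starts at 12:47 and soundcheck starts at 16:21, so the opening act is first.

the opening act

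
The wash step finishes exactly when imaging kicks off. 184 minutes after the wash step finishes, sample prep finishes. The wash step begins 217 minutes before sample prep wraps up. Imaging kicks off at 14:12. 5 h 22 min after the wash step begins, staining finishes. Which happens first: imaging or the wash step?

The wash step ends at 14:12.
Sample prep ends at 14:12 + 184 min = 17:16.
The wash step starts at 17:16 − 217 min = 13:39.
Imaging starts at 14:12 and the wash step starts at 13:39, so the wash step is first.

the wash step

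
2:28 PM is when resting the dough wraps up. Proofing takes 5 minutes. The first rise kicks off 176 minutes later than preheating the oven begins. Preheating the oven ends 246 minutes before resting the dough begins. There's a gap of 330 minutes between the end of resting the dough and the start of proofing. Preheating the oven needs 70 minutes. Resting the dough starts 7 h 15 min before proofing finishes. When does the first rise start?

10:28 AM

Proofing starts at 2:28 PM + 330 min = 7:58 PM.
Proofing ends at 7:58 PM + 5 min = 8:03 PM.
Resting the dough starts at 8:03 PM − 435 min = 12:48 PM.
Preheating the oven ends at 12:48 PM − 246 min = 8:42 AM.
Preheating the oven starts at 8:42 AM − 70 min = 7:32 AM.
The first rise starts at 7:32 AM + 176 min = 10:28 AM.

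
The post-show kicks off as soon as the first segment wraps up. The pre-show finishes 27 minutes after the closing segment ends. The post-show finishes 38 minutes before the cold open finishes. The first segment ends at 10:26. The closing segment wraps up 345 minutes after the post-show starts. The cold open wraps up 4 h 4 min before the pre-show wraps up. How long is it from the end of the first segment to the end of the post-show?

The post-show starts at 10:26.
The closing segment ends at 10:26 + 345 min = 16:11.
The pre-show ends at 16:11 + 27 min = 16:38.
The cold open ends at 16:38 − 244 min = 12:34.
The post-show ends at 12:34 − 38 min = 11:56.
From 10:26 to 11:56 is 1 hour 30 minutes.

1 hour 30 minutes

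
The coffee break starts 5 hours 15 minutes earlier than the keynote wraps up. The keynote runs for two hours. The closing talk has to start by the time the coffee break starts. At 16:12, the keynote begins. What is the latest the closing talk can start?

12:57

The keynote ends at 16:12 + 120 min = 18:12.
The coffee break starts at 18:12 − 315 min = 12:57.
The closing talk is bounded by the coffee break, so the latest it can start is 12:57.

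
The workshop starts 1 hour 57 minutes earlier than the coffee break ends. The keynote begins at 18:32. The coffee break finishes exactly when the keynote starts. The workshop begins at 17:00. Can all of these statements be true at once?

No

The coffee break ends at 18:32.
The workshop starts at 18:32 − 117 min = 16:35.
But the workshop is also said to start at 17:00 — a 25-minute conflict.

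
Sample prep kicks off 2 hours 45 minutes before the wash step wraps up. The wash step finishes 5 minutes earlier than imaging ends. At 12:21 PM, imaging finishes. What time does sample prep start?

The wash step ends at 12:21 PM − 5 min = 12:16 PM.
Sample prep starts at 12:16 PM − 165 min = 9:31 AM.

9:31 AM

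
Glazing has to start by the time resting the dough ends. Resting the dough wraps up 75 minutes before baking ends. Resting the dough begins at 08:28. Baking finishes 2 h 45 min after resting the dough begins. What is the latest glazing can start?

Baking ends at 08:28 + 165 min = 11:13.
Resting the dough ends at 11:13 − 75 min = 09:58.
Glazing is bounded by resting the dough, so the latest it can start is 09:58.

09:58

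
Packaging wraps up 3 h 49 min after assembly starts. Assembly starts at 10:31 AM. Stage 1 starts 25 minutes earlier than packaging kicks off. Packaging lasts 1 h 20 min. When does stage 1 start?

Packaging ends at 10:31 AM + 229 min = 2:20 PM.
Packaging starts at 2:20 PM − 80 min = 1:00 PM.
Stage 1 starts at 1:00 PM − 25 min = 12:35 PM.

12:35 PM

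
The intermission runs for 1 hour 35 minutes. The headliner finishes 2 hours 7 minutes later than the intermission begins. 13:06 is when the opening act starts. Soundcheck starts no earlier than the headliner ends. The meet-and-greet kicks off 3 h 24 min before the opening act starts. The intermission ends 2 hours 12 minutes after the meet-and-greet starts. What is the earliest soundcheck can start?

12:26

The meet-and-greet starts at 13:06 − 204 min = 09:42.
The intermission ends at 09:42 + 132 min = 11:54.
The intermission starts at 11:54 − 95 min = 10:19.
The headliner ends at 10:19 + 127 min = 12:26.
Soundcheck is bounded by the headliner, so the earliest it can start is 12:26.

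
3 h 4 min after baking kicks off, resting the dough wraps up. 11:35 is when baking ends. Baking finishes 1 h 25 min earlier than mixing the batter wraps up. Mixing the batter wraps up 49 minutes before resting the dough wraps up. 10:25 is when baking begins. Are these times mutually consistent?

Resting the dough ends at 10:25 + 184 min = 13:29.
Mixing the batter ends at 13:29 − 49 min = 12:40.
Baking ends at 12:40 − 85 min = 11:15.
But baking is also said to end at 11:35 — a 20-minute conflict.

No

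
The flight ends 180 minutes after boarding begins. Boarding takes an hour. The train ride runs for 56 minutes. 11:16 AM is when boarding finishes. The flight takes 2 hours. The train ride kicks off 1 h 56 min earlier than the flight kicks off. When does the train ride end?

Boarding starts at 11:16 AM − 60 min = 10:16 AM.
The flight ends at 10:16 AM + 180 min = 1:16 PM.
The flight starts at 1:16 PM − 120 min = 11:16 AM.
The train ride starts at 11:16 AM − 116 min = 9:20 AM.
The train ride ends at 9:20 AM + 56 min = 10:16 AM.

10:16 AM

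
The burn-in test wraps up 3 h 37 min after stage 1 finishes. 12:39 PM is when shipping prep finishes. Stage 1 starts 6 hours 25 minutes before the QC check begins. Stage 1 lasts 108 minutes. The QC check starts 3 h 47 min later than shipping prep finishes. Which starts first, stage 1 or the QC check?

The QC check starts at 12:39 PM + 227 min = 4:26 PM.
Stage 1 starts at 4:26 PM − 385 min = 10:01 AM.
Stage 1 starts at 10:01 AM and the QC check starts at 4:26 PM, so stage 1 is first.

stage 1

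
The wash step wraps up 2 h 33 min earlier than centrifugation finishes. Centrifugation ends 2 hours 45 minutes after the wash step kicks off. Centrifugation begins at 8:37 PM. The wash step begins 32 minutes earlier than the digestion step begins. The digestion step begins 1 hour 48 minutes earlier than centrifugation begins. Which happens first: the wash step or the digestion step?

the wash step

The digestion step starts at 8:37 PM − 108 min = 6:49 PM.
The wash step starts at 6:49 PM − 32 min = 6:17 PM.
The wash step starts at 6:17 PM and the digestion step starts at 6:49 PM, so the wash step is first.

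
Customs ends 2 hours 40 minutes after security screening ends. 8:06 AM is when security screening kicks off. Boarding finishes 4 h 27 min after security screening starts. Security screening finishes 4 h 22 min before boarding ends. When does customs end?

Boarding ends at 8:06 AM + 267 min = 12:33 PM.
Security screening ends at 12:33 PM − 262 min = 8:11 AM.
Customs ends at 8:11 AM + 160 min = 10:51 AM.

10:51 AM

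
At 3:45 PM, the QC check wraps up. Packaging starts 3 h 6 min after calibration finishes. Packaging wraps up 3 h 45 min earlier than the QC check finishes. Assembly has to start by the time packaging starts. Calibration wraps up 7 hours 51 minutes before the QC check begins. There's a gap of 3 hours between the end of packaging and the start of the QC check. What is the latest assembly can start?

Packaging ends at 3:45 PM − 225 min = 12:00 PM.
The QC check starts at 12:00 PM + 180 min = 3:00 PM.
Calibration ends at 3:00 PM − 471 min = 7:09 AM.
Packaging starts at 7:09 AM + 186 min = 10:15 AM.
Assembly is bounded by packaging, so the latest it can start is 10:15 AM.

10:15 AM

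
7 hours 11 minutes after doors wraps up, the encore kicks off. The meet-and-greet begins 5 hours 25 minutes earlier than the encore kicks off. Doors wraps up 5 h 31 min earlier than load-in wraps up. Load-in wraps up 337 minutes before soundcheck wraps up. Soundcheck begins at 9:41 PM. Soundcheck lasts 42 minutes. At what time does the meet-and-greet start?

Soundcheck ends at 9:41 PM + 42 min = 10:23 PM.
Load-in ends at 10:23 PM − 337 min = 4:46 PM.
Doors ends at 4:46 PM − 331 min = 11:15 AM.
The encore starts at 11:15 AM + 431 min = 6:26 PM.
The meet-and-greet starts at 6:26 PM − 325 min = 1:01 PM.

1:01 PM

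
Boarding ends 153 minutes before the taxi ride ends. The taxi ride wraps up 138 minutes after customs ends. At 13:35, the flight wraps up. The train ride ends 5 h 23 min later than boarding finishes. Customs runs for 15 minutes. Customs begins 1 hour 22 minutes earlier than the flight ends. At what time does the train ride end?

Customs starts at 13:35 − 82 min = 12:13.
Customs ends at 12:13 + 15 min = 12:28.
The taxi ride ends at 12:28 + 138 min = 14:46.
Boarding ends at 14:46 − 153 min = 12:13.
The train ride ends at 12:13 + 323 min = 17:36.

17:36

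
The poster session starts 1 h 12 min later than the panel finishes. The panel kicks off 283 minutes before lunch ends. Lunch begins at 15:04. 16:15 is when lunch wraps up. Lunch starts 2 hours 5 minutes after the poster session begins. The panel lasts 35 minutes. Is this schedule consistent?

The panel starts at 16:15 − 283 min = 11:32.
The panel ends at 11:32 + 35 min = 12:07.
The poster session starts at 12:07 + 72 min = 13:19.
Lunch starts at 13:19 + 125 min = 15:24.
But lunch is also said to start at 15:04 — a 20-minute conflict.

No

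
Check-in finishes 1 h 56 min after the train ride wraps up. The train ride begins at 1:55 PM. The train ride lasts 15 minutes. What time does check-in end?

4:06 PM

The train ride ends at 1:55 PM + 15 min = 2:10 PM.
Check-in ends at 2:10 PM + 116 min = 4:06 PM.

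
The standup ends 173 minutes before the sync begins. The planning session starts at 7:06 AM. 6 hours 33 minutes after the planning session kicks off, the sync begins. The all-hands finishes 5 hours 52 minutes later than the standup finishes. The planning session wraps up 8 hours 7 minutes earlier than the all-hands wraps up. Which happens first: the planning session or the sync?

the planning session

The sync starts at 7:06 AM + 393 min = 1:39 PM.
The planning session starts at 7:06 AM and the sync starts at 1:39 PM, so the planning session is first.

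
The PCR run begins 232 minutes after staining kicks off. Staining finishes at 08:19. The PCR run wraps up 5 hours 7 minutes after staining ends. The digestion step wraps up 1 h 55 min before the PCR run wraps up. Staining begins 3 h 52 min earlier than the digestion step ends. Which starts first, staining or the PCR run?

staining

The PCR run ends at 08:19 + 307 min = 13:26.
The digestion step ends at 13:26 − 115 min = 11:31.
Staining starts at 11:31 − 232 min = 07:39.
The PCR run starts at 07:39 + 232 min = 11:31.
Staining starts at 07:39 and the PCR run starts at 11:31, so staining is first.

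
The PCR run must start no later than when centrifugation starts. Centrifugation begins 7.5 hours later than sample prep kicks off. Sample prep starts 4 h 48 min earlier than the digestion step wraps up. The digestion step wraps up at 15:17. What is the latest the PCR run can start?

17:59

Sample prep starts at 15:17 − 288 min = 10:29.
Centrifugation starts at 10:29 + 450 min = 17:59.
The PCR run is bounded by centrifugation, so the latest it can start is 17:59.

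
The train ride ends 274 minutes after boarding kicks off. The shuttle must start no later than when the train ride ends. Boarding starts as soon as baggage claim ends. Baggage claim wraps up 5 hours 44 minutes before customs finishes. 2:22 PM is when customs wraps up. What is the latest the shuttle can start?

Baggage claim ends at 2:22 PM − 344 min = 8:38 AM.
So boarding starts at 8:38 AM.
The train ride ends at 8:38 AM + 274 min = 1:12 PM.
The shuttle is bounded by the train ride, so the latest it can start is 1:12 PM.

1:12 PM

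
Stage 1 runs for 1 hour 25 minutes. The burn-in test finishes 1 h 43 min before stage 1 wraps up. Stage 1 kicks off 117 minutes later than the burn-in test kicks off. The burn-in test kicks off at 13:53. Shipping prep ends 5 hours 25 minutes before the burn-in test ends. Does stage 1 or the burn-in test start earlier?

Stage 1 starts at 13:53 + 117 min = 15:50.
Stage 1 starts at 15:50 and the burn-in test starts at 13:53, so the burn-in test is first.

the burn-in test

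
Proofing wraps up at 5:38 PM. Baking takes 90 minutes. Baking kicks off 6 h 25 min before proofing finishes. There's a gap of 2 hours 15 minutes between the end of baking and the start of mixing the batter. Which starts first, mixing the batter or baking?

Baking starts at 5:38 PM − 385 min = 11:13 AM.
Baking ends at 11:13 AM + 90 min = 12:43 PM.
Mixing the batter starts at 12:43 PM + 135 min = 2:58 PM.
Mixing the batter starts at 2:58 PM and baking starts at 11:13 AM, so baking is first.

baking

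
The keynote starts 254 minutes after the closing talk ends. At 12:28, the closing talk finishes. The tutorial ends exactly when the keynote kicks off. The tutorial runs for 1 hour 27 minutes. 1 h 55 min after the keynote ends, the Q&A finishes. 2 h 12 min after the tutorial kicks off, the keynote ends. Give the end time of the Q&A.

The keynote starts at 12:28 + 254 min = 16:42.
So the tutorial ends at 16:42.
The tutorial starts at 16:42 − 87 min = 15:15.
The keynote ends at 15:15 + 132 min = 17:27.
The Q&A ends at 17:27 + 115 min = 19:22.

19:22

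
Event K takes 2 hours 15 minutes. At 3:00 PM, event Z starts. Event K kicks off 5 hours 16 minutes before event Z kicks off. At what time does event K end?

11:59 AM

Event K starts at 3:00 PM − 316 min = 9:44 AM.
Event K ends at 9:44 AM + 135 min = 11:59 AM.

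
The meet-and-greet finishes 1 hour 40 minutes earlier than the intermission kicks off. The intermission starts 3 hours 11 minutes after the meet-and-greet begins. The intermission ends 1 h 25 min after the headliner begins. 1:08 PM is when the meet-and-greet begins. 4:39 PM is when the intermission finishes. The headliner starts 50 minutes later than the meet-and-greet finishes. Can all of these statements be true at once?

The intermission starts at 1:08 PM + 191 min = 4:19 PM.
The meet-and-greet ends at 4:19 PM − 100 min = 2:39 PM.
The headliner starts at 2:39 PM + 50 min = 3:29 PM.
The intermission ends at 3:29 PM + 85 min = 4:54 PM.
But the intermission is also said to end at 4:39 PM — a 15-minute conflict.

No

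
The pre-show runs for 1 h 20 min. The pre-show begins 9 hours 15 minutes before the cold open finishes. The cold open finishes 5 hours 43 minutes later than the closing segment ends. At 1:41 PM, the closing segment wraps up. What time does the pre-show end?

The cold open ends at 1:41 PM + 343 min = 7:24 PM.
The pre-show starts at 7:24 PM − 555 min = 10:09 AM.
The pre-show ends at 10:09 AM + 80 min = 11:29 AM.

11:29 AM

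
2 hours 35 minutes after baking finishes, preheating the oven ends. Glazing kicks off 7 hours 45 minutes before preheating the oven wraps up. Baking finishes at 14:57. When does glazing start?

09:47

Preheating the oven ends at 14:57 + 155 min = 17:32.
Glazing starts at 17:32 − 465 min = 09:47.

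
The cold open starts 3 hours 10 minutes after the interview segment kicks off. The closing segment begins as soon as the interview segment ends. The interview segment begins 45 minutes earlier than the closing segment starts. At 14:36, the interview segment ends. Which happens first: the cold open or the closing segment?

the closing segment

The closing segment starts at 14:36.
The interview segment starts at 14:36 − 45 min = 13:51.
The cold open starts at 13:51 + 190 min = 17:01.
The cold open starts at 17:01 and the closing segment starts at 14:36, so the closing segment is first.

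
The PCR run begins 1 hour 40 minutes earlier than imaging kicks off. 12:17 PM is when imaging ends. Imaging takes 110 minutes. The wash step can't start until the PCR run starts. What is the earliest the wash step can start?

Imaging starts at 12:17 PM − 110 min = 10:27 AM.
The PCR run starts at 10:27 AM − 100 min = 8:47 AM.
The wash step is bounded by the PCR run, so the earliest it can start is 8:47 AM.

8:47 AM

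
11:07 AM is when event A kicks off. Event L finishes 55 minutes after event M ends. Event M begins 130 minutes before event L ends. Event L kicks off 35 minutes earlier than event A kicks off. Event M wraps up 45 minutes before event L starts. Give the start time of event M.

Event L starts at 11:07 AM − 35 min = 10:32 AM.
Event M ends at 10:32 AM − 45 min = 9:47 AM.
Event L ends at 9:47 AM + 55 min = 10:42 AM.
Event M starts at 10:42 AM − 130 min = 8:32 AM.

8:32 AM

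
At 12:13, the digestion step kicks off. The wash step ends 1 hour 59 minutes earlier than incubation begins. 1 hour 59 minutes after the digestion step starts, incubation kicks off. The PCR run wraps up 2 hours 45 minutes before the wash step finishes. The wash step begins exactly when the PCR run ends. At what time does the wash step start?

09:28

Incubation starts at 12:13 + 119 min = 14:12.
The wash step ends at 14:12 − 119 min = 12:13.
The PCR run ends at 12:13 − 165 min = 09:28.
So the wash step starts at 09:28.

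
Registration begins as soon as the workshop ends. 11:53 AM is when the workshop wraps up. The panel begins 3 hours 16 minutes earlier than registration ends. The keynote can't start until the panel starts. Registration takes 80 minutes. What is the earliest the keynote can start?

9:57 AM

Registration starts at 11:53 AM.
Registration ends at 11:53 AM + 80 min = 1:13 PM.
The panel starts at 1:13 PM − 196 min = 9:57 AM.
The keynote is bounded by the panel, so the earliest it can start is 9:57 AM.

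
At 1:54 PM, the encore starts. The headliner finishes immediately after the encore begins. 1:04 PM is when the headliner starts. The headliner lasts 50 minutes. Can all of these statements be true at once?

Yes

The headliner ends at 1:54 PM.
The headliner starts at 1:54 PM − 50 min = 1:04 PM.
That matches the stated 1:04 PM, so the schedule is consistent.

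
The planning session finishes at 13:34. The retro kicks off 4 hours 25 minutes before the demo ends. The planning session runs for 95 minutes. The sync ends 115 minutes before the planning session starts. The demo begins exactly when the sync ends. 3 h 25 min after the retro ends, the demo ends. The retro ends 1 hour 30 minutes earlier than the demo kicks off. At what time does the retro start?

The planning session starts at 13:34 − 95 min = 11:59.
The sync ends at 11:59 − 115 min = 10:04.
So the demo starts at 10:04.
The retro ends at 10:04 − 90 min = 08:34.
The demo ends at 08:34 + 205 min = 11:59.
The retro starts at 11:59 − 265 min = 07:34.

07:34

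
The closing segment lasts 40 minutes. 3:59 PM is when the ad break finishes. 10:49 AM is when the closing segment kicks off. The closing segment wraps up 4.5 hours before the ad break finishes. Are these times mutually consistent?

The closing segment ends at 3:59 PM − 270 min = 11:29 AM.
The closing segment starts at 11:29 AM − 40 min = 10:49 AM.
That matches the stated 10:49 AM, so the schedule is consistent.

Yes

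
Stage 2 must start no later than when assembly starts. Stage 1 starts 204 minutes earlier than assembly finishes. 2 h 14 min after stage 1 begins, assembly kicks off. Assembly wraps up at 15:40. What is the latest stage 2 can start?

14:30

Stage 1 starts at 15:40 − 204 min = 12:16.
Assembly starts at 12:16 + 134 min = 14:30.
Stage 2 is bounded by assembly, so the latest it can start is 14:30.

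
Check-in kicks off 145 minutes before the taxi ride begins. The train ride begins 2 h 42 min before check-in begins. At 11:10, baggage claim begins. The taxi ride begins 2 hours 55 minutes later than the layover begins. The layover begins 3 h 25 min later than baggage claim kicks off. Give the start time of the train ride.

The layover starts at 11:10 + 205 min = 14:35.
The taxi ride starts at 14:35 + 175 min = 17:30.
Check-in starts at 17:30 − 145 min = 15:05.
The train ride starts at 15:05 − 162 min = 12:23.

12:23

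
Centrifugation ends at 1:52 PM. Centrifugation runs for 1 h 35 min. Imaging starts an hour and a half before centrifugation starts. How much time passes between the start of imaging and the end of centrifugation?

185 minutes

Centrifugation starts at 1:52 PM − 95 min = 12:17 PM.
Imaging starts at 12:17 PM − 90 min = 10:47 AM.
From 10:47 AM to 1:52 PM is 185 minutes.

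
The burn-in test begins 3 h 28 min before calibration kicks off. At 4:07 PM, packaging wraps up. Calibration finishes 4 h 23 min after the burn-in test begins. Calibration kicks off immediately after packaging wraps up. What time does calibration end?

5:02 PM

Calibration starts at 4:07 PM.
The burn-in test starts at 4:07 PM − 208 min = 12:39 PM.
Calibration ends at 12:39 PM + 263 min = 5:02 PM.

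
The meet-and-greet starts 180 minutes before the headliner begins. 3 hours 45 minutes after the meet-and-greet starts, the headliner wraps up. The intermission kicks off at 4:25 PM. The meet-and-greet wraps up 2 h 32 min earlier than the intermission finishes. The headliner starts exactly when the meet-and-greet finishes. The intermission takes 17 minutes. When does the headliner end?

The intermission ends at 4:25 PM + 17 min = 4:42 PM.
The meet-and-greet ends at 4:42 PM − 152 min = 2:10 PM.
So the headliner starts at 2:10 PM.
The meet-and-greet starts at 2:10 PM − 180 min = 11:10 AM.
The headliner ends at 11:10 AM + 225 min = 2:55 PM.

2:55 PM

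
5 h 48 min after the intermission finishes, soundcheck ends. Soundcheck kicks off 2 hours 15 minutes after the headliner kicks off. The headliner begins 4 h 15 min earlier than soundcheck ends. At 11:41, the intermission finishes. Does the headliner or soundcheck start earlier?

the headliner

Soundcheck ends at 11:41 + 348 min = 17:29.
The headliner starts at 17:29 − 255 min = 13:14.
Soundcheck starts at 13:14 + 135 min = 15:29.
The headliner starts at 13:14 and soundcheck starts at 15:29, so the headliner is first.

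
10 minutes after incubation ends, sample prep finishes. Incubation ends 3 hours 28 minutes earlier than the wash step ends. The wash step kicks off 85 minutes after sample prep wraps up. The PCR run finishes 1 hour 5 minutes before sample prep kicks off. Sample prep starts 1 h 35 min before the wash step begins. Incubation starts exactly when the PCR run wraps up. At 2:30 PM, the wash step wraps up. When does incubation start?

Incubation ends at 2:30 PM − 208 min = 11:02 AM.
Sample prep ends at 11:02 AM + 10 min = 11:12 AM.
The wash step starts at 11:12 AM + 85 min = 12:37 PM.
Sample prep starts at 12:37 PM − 95 min = 11:02 AM.
The PCR run ends at 11:02 AM − 65 min = 9:57 AM.
So incubation starts at 9:57 AM.

9:57 AM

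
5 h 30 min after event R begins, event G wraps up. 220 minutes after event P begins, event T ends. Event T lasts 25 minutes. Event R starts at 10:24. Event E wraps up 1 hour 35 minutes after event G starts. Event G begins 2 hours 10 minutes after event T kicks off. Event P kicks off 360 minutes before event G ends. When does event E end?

Event G ends at 10:24 + 330 min = 15:54.
Event P starts at 15:54 − 360 min = 09:54.
Event T ends at 09:54 + 220 min = 13:34.
Event T starts at 13:34 − 25 min = 13:09.
Event G starts at 13:09 + 130 min = 15:19.
Event E ends at 15:19 + 95 min = 16:54.

16:54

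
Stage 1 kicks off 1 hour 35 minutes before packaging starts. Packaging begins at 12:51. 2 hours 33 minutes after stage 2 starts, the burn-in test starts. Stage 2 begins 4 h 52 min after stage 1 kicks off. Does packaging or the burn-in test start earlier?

Stage 1 starts at 12:51 − 95 min = 11:16.
Stage 2 starts at 11:16 + 292 min = 16:08.
The burn-in test starts at 16:08 + 153 min = 18:41.
Packaging starts at 12:51 and the burn-in test starts at 18:41, so packaging is first.

packaging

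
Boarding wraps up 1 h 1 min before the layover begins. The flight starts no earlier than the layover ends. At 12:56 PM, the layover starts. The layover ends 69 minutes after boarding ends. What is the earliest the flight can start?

Boarding ends at 12:56 PM − 61 min = 11:55 AM.
The layover ends at 11:55 AM + 69 min = 1:04 PM.
The flight is bounded by the layover, so the earliest it can start is 1:04 PM.

1:04 PM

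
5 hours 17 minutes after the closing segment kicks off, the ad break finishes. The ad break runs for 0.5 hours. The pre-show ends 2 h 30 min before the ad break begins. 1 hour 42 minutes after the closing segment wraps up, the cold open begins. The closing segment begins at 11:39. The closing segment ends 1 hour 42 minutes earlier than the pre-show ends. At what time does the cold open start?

The ad break ends at 11:39 + 317 min = 16:56.
The ad break starts at 16:56 − 30 min = 16:26.
The pre-show ends at 16:26 − 150 min = 13:56.
The closing segment ends at 13:56 − 102 min = 12:14.
The cold open starts at 12:14 + 102 min = 13:56.

13:56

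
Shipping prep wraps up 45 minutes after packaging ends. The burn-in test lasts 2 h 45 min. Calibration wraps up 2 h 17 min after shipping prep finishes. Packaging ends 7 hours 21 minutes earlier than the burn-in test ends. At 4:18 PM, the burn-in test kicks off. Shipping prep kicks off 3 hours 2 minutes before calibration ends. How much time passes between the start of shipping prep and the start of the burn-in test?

4 h 36 min

The burn-in test ends at 4:18 PM + 165 min = 7:03 PM.
Packaging ends at 7:03 PM − 441 min = 11:42 AM.
Shipping prep ends at 11:42 AM + 45 min = 12:27 PM.
Calibration ends at 12:27 PM + 137 min = 2:44 PM.
Shipping prep starts at 2:44 PM − 182 min = 11:42 AM.
From 11:42 AM to 4:18 PM is 4 h 36 min.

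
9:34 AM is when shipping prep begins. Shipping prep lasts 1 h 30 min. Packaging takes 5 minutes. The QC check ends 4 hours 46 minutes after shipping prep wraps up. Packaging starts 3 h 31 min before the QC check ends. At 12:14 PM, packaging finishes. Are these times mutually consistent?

No

Shipping prep ends at 9:34 AM + 90 min = 11:04 AM.
The QC check ends at 11:04 AM + 286 min = 3:50 PM.
Packaging starts at 3:50 PM − 211 min = 12:19 PM.
Packaging ends at 12:19 PM + 5 min = 12:24 PM.
But packaging is also said to end at 12:14 PM — a 10-minute conflict.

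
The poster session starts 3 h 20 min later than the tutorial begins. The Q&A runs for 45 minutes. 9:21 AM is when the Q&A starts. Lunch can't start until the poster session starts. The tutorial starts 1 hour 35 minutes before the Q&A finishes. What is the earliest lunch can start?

The Q&A ends at 9:21 AM + 45 min = 10:06 AM.
The tutorial starts at 10:06 AM − 95 min = 8:31 AM.
The poster session starts at 8:31 AM + 200 min = 11:51 AM.
Lunch is bounded by the poster session, so the earliest it can start is 11:51 AM.

11:51 AM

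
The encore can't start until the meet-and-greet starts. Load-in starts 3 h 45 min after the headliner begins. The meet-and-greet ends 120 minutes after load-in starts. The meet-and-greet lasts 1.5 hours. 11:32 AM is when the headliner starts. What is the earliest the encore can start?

3:47 PM

Load-in starts at 11:32 AM + 225 min = 3:17 PM.
The meet-and-greet ends at 3:17 PM + 120 min = 5:17 PM.
The meet-and-greet starts at 5:17 PM − 90 min = 3:47 PM.
The encore is bounded by the meet-and-greet, so the earliest it can start is 3:47 PM.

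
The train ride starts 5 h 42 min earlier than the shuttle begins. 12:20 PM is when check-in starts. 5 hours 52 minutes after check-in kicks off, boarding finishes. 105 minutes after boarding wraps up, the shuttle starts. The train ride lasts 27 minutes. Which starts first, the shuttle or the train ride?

Boarding ends at 12:20 PM + 352 min = 6:12 PM.
The shuttle starts at 6:12 PM + 105 min = 7:57 PM.
The train ride starts at 7:57 PM − 342 min = 2:15 PM.
The shuttle starts at 7:57 PM and the train ride starts at 2:15 PM, so the train ride is first.

the train ride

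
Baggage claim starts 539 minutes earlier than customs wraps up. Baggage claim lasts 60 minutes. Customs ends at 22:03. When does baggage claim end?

Baggage claim starts at 22:03 − 539 min = 13:04.
Baggage claim ends at 13:04 + 60 min = 14:04.

14:04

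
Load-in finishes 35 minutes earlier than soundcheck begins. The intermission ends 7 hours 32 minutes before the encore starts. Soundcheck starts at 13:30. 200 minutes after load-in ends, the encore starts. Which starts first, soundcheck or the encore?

Load-in ends at 13:30 − 35 min = 12:55.
The encore starts at 12:55 + 200 min = 16:15.
Soundcheck starts at 13:30 and the encore starts at 16:15, so soundcheck is first.

soundcheck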